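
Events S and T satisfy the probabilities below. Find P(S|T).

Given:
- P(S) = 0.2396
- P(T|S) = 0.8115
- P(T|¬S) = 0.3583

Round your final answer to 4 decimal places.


Bayes' theorem: P(S|T) = P(T|S) × P(S) / P(T)

Step 1: Calculate P(T) using law of total probability
P(T) = P(T|S)P(S) + P(T|¬S)P(¬S)
     = 0.8115 × 0.2396 + 0.3583 × 0.7604
     = 0.19443540 + 0.27245132
     = 0.46688672

Step 2: Apply Bayes' theorem
P(S|T) = P(T|S) × P(S) / P(T)
       = 0.19443540 / 0.46688672
       = 0.4165


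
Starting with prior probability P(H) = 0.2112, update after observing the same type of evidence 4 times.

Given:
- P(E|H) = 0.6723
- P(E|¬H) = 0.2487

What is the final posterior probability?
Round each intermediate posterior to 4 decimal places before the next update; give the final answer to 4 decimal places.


Sequential Bayesian updating:

Initial prior: P(H) = 0.2112

Update 1:
  P(E) = 0.6723 × 0.2112 + 0.2487 × 0.7888 = 0.14198976 + 0.19617456 = 0.33816432
  P(H|E) = 0.14198976 / 0.33816432 = 0.4199

Update 2:
  P(E) = 0.6723 × 0.4199 + 0.2487 × 0.5801 = 0.28229877 + 0.14427087 = 0.42656964
  P(H|E) = 0.28229877 / 0.42656964 = 0.6618

Update 3:
  P(E) = 0.6723 × 0.6618 + 0.2487 × 0.3382 = 0.44492814 + 0.08411034 = 0.52903848
  P(H|E) = 0.44492814 / 0.52903848 = 0.8410

Update 4:
  P(E) = 0.6723 × 0.8410 + 0.2487 × 0.1590 = 0.56540430 + 0.03954330 = 0.60494760
  P(H|E) = 0.56540430 / 0.60494760 = 0.9346

Final posterior: 0.9346


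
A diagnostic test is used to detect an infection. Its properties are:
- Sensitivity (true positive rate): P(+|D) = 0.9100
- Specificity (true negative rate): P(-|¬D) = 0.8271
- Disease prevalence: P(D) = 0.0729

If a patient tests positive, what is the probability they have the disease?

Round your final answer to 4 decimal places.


Let D = has disease, + = positive test

Given:
- P(D) = 0.0729 (prevalence)
- P(+|D) = 0.9100 (sensitivity)
- P(-|¬D) = 0.8271 (specificity)
- P(+|¬D) = 0.1729 (false positive rate = 1 - specificity)

Step 1: Find P(+)
P(+) = P(+|D)P(D) + P(+|¬D)P(¬D)
     = 0.9100 × 0.0729 + 0.1729 × 0.9271
     = 0.06633900 + 0.16029559
     = 0.22663459

Step 2: Apply Bayes' theorem for P(D|+)
P(D|+) = P(+|D)P(D) / P(+)
       = 0.06633900 / 0.22663459
       = 0.2927


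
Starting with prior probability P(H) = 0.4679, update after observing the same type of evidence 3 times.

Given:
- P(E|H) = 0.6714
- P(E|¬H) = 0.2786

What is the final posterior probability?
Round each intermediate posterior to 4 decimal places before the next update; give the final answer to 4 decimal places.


Sequential Bayesian updating:

Initial prior: P(H) = 0.4679

Update 1:
  P(E) = 0.6714 × 0.4679 + 0.2786 × 0.5321 = 0.31414806 + 0.14824306 = 0.46239112
  P(H|E) = 0.31414806 / 0.46239112 = 0.6794

Update 2:
  P(E) = 0.6714 × 0.6794 + 0.2786 × 0.3206 = 0.45614916 + 0.08931916 = 0.54546832
  P(H|E) = 0.45614916 / 0.54546832 = 0.8363

Update 3:
  P(E) = 0.6714 × 0.8363 + 0.2786 × 0.1637 = 0.56149182 + 0.04560682 = 0.60709864
  P(H|E) = 0.56149182 / 0.60709864 = 0.9249

Final posterior: 0.9249


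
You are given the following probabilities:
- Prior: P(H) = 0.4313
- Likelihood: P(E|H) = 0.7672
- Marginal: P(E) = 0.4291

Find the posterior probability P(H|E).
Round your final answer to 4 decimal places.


Using Bayes' theorem:

P(H|E) = P(E|H) × P(H) / P(E)
       = 0.7672 × 0.4313 / 0.4291
       = 0.33089336 / 0.4291
       = 0.7711

The evidence strengthens our belief in H.
Prior: 0.4313 → Posterior: 0.7711


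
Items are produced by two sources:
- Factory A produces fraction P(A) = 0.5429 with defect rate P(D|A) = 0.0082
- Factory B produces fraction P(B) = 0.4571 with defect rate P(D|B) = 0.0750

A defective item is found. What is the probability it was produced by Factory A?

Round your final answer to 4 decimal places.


Let A = from Factory A, D = defective

Given:
- P(A) = 0.5429, P(B) = 0.4571
- P(D|A) = 0.0082, P(D|B) = 0.0750

Step 1: Find P(D)
P(D) = P(D|A)P(A) + P(D|B)P(B)
     = 0.0082 × 0.5429 + 0.0750 × 0.4571
     = 0.00445178 + 0.03428250
     = 0.03873428

Step 2: Apply Bayes' theorem
P(A|D) = P(D|A)P(A) / P(D)
       = 0.00445178 / 0.03873428
       = 0.1149


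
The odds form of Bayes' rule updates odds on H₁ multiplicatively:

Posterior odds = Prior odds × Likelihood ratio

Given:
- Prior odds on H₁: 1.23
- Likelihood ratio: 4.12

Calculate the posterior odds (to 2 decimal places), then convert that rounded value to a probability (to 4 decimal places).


Step 1: Calculate posterior odds
Posterior odds = Prior odds × LR
               = 1.23 × 4.12
               = 5.07

Step 2: Convert to probability
P(H₁|E) = Posterior odds / (1 + Posterior odds)
       = 5.07 / (1 + 5.07)
       = 5.07 / 6.07
       = 0.8353

The evidence increased P(H₁) from 0.5516 to 0.8353.


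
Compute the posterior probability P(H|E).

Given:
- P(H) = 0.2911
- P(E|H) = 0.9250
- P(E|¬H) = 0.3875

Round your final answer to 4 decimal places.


Bayes' theorem: P(H|E) = P(E|H) × P(H) / P(E)

Step 1: Calculate P(E) using law of total probability
P(E) = P(E|H)P(H) + P(E|¬H)P(¬H)
     = 0.9250 × 0.2911 + 0.3875 × 0.7089
     = 0.26926750 + 0.27469875
     = 0.54396625

Step 2: Apply Bayes' theorem
P(H|E) = P(E|H) × P(H) / P(E)
       = 0.26926750 / 0.54396625
       = 0.4950


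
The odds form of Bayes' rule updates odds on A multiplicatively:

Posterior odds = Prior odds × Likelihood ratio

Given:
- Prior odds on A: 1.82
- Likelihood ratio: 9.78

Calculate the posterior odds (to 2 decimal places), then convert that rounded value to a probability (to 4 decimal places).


Step 1: Calculate posterior odds
Posterior odds = Prior odds × LR
               = 1.82 × 9.78
               = 17.80

Step 2: Convert to probability
P(A|E) = Posterior odds / (1 + Posterior odds)
       = 17.80 / (1 + 17.80)
       = 17.80 / 18.80
       = 0.9468

The evidence increased P(A) from 0.6454 to 0.9468.


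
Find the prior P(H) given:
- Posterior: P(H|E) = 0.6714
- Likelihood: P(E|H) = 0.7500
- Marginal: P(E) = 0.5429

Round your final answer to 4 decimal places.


From Bayes' theorem: P(H|E) = P(E|H) × P(H) / P(E)

Rearranging for P(H):
P(H) = P(H|E) × P(E) / P(E|H)
     = 0.6714 × 0.5429 / 0.7500
     = 0.36450306 / 0.7500
     = 0.4860


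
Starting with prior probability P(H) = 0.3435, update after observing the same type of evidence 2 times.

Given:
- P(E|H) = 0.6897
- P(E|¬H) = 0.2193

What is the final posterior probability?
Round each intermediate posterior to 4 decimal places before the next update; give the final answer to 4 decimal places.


Sequential Bayesian updating:

Initial prior: P(H) = 0.3435

Update 1:
  P(E) = 0.6897 × 0.3435 + 0.2193 × 0.6565 = 0.23691195 + 0.14397045 = 0.38088240
  P(H|E) = 0.23691195 / 0.38088240 = 0.6220

Update 2:
  P(E) = 0.6897 × 0.6220 + 0.2193 × 0.3780 = 0.42899340 + 0.08289540 = 0.51188880
  P(H|E) = 0.42899340 / 0.51188880 = 0.8381

Final posterior: 0.8381


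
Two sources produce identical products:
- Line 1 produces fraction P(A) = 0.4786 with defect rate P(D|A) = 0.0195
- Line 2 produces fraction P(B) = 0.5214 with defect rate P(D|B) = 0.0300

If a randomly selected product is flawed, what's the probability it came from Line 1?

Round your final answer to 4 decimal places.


Let A = from Line 1, D = flawed

Given:
- P(A) = 0.4786, P(B) = 0.5214
- P(D|A) = 0.0195, P(D|B) = 0.0300

Step 1: Find P(D)
P(D) = P(D|A)P(A) + P(D|B)P(B)
     = 0.0195 × 0.4786 + 0.0300 × 0.5214
     = 0.00933270 + 0.01564200
     = 0.02497470

Step 2: Apply Bayes' theorem
P(A|D) = P(D|A)P(A) / P(D)
       = 0.00933270 / 0.02497470
       = 0.3737


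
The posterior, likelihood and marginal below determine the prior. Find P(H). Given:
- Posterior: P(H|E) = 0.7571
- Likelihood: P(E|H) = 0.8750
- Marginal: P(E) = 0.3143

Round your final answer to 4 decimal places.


From Bayes' theorem: P(H|E) = P(E|H) × P(H) / P(E)

Rearranging for P(H):
P(H) = P(H|E) × P(E) / P(E|H)
     = 0.7571 × 0.3143 / 0.8750
     = 0.23795653 / 0.8750
     = 0.2720


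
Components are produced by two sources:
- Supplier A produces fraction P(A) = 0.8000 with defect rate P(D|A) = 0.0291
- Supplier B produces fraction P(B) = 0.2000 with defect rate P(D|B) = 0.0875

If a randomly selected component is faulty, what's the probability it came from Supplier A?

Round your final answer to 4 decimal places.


Let A = from Supplier A, D = faulty

Given:
- P(A) = 0.8000, P(B) = 0.2000
- P(D|A) = 0.0291, P(D|B) = 0.0875

Step 1: Find P(D)
P(D) = P(D|A)P(A) + P(D|B)P(B)
     = 0.0291 × 0.8000 + 0.0875 × 0.2000
     = 0.02328000 + 0.01750000
     = 0.04078000

Step 2: Apply Bayes' theorem
P(A|D) = P(D|A)P(A) / P(D)
       = 0.02328000 / 0.04078000
       = 0.5709


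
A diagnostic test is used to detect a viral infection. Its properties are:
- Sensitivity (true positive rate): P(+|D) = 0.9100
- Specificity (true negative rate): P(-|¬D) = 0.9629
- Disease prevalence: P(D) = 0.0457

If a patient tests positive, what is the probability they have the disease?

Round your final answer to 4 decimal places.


Let D = has disease, + = positive test

Given:
- P(D) = 0.0457 (prevalence)
- P(+|D) = 0.9100 (sensitivity)
- P(-|¬D) = 0.9629 (specificity)
- P(+|¬D) = 0.0371 (false positive rate = 1 - specificity)

Step 1: Find P(+)
P(+) = P(+|D)P(D) + P(+|¬D)P(¬D)
     = 0.9100 × 0.0457 + 0.0371 × 0.9543
     = 0.04158700 + 0.03540453
     = 0.07699153

Step 2: Apply Bayes' theorem for P(D|+)
P(D|+) = P(+|D)P(D) / P(+)
       = 0.04158700 / 0.07699153
       = 0.5402


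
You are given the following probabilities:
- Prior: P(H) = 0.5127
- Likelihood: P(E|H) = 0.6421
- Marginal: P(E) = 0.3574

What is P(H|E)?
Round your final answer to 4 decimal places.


Using Bayes' theorem:

P(H|E) = P(E|H) × P(H) / P(E)
       = 0.6421 × 0.5127 / 0.3574
       = 0.32920467 / 0.3574
       = 0.9211

The evidence strengthens our belief in H.
Prior: 0.5127 → Posterior: 0.9211


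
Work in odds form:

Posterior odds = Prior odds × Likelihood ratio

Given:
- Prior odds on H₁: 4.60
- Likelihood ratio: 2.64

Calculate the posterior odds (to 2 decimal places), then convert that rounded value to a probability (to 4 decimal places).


Step 1: Calculate posterior odds
Posterior odds = Prior odds × LR
               = 4.60 × 2.64
               = 12.14

Step 2: Convert to probability
P(H₁|E) = Posterior odds / (1 + Posterior odds)
       = 12.14 / (1 + 12.14)
       = 12.14 / 13.14
       = 0.9239

The evidence increased P(H₁) from 0.8214 to 0.9239.


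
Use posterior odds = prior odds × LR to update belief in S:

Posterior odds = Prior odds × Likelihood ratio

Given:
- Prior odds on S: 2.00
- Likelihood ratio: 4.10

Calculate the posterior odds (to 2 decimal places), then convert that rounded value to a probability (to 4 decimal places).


Step 1: Calculate posterior odds
Posterior odds = Prior odds × LR
               = 2.00 × 4.10
               = 8.20

Step 2: Convert to probability
P(S|E) = Posterior odds / (1 + Posterior odds)
       = 8.20 / (1 + 8.20)
       = 8.20 / 9.20
       = 0.8913

The evidence increased P(S) from 0.6667 to 0.8913.


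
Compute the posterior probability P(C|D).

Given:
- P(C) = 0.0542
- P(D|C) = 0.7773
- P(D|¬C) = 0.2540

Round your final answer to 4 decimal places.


Bayes' theorem: P(C|D) = P(D|C) × P(C) / P(D)

Step 1: Calculate P(D) using law of total probability
P(D) = P(D|C)P(C) + P(D|¬C)P(¬C)
     = 0.7773 × 0.0542 + 0.2540 × 0.9458
     = 0.04212966 + 0.24023320
     = 0.28236286

Step 2: Apply Bayes' theorem
P(C|D) = P(D|C) × P(C) / P(D)
       = 0.04212966 / 0.28236286
       = 0.1492


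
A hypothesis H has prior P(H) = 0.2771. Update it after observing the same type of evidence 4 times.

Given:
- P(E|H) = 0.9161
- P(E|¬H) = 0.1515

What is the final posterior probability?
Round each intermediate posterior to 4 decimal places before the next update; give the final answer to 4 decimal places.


Sequential Bayesian updating:

Initial prior: P(H) = 0.2771

Update 1:
  P(E) = 0.9161 × 0.2771 + 0.1515 × 0.7229 = 0.25385131 + 0.10951935 = 0.36337066
  P(H|E) = 0.25385131 / 0.36337066 = 0.6986

Update 2:
  P(E) = 0.9161 × 0.6986 + 0.1515 × 0.3014 = 0.63998746 + 0.04566210 = 0.68564956
  P(H|E) = 0.63998746 / 0.68564956 = 0.9334

Update 3:
  P(E) = 0.9161 × 0.9334 + 0.1515 × 0.0666 = 0.85508774 + 0.01008990 = 0.86517764
  P(H|E) = 0.85508774 / 0.86517764 = 0.9883

Update 4:
  P(E) = 0.9161 × 0.9883 + 0.1515 × 0.0117 = 0.90538163 + 0.00177255 = 0.90715418
  P(H|E) = 0.90538163 / 0.90715418 = 0.9980

Final posterior: 0.9980


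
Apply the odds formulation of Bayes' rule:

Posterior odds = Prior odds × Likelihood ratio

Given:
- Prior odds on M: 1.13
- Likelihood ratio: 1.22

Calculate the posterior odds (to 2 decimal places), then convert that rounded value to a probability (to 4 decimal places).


Step 1: Calculate posterior odds
Posterior odds = Prior odds × LR
               = 1.13 × 1.22
               = 1.38

Step 2: Convert to probability
P(M|E) = Posterior odds / (1 + Posterior odds)
       = 1.38 / (1 + 1.38)
       = 1.38 / 2.38
       = 0.5798

The evidence increased P(M) from 0.5305 to 0.5798.


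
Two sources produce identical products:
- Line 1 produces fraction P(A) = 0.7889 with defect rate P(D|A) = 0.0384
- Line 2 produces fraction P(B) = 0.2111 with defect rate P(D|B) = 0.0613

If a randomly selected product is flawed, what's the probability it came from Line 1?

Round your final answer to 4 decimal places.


Let A = from Line 1, D = flawed

Given:
- P(A) = 0.7889, P(B) = 0.2111
- P(D|A) = 0.0384, P(D|B) = 0.0613

Step 1: Find P(D)
P(D) = P(D|A)P(A) + P(D|B)P(B)
     = 0.0384 × 0.7889 + 0.0613 × 0.2111
     = 0.03029376 + 0.01294043
     = 0.04323419

Step 2: Apply Bayes' theorem
P(A|D) = P(D|A)P(A) / P(D)
       = 0.03029376 / 0.04323419
       = 0.7007


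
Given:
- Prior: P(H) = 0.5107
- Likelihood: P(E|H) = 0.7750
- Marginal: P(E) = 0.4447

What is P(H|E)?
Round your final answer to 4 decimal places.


Using Bayes' theorem:

P(H|E) = P(E|H) × P(H) / P(E)
       = 0.7750 × 0.5107 / 0.4447
       = 0.39579250 / 0.4447
       = 0.8900

The evidence strengthens our belief in H.
Prior: 0.5107 → Posterior: 0.8900


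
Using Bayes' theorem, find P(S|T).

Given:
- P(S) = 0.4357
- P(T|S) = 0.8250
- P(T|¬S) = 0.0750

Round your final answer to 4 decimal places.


Bayes' theorem: P(S|T) = P(T|S) × P(S) / P(T)

Step 1: Calculate P(T) using law of total probability
P(T) = P(T|S)P(S) + P(T|¬S)P(¬S)
     = 0.8250 × 0.4357 + 0.0750 × 0.5643
     = 0.35945250 + 0.04232250
     = 0.40177500

Step 2: Apply Bayes' theorem
P(S|T) = P(T|S) × P(S) / P(T)
       = 0.35945250 / 0.40177500
       = 0.8947


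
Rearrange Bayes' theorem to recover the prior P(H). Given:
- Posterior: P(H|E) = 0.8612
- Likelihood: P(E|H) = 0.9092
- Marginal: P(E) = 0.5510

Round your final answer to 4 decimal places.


From Bayes' theorem: P(H|E) = P(E|H) × P(H) / P(E)

Rearranging for P(H):
P(H) = P(H|E) × P(E) / P(E|H)
     = 0.8612 × 0.5510 / 0.9092
     = 0.47452120 / 0.9092
     = 0.5219


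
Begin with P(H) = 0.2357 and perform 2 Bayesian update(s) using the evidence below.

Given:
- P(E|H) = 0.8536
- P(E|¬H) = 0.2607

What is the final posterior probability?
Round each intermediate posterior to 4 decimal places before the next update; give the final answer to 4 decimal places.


Sequential Bayesian updating:

Initial prior: P(H) = 0.2357

Update 1:
  P(E) = 0.8536 × 0.2357 + 0.2607 × 0.7643 = 0.20119352 + 0.19925301 = 0.40044653
  P(H|E) = 0.20119352 / 0.40044653 = 0.5024

Update 2:
  P(E) = 0.8536 × 0.5024 + 0.2607 × 0.4976 = 0.42884864 + 0.12972432 = 0.55857296
  P(H|E) = 0.42884864 / 0.55857296 = 0.7678

Final posterior: 0.7678


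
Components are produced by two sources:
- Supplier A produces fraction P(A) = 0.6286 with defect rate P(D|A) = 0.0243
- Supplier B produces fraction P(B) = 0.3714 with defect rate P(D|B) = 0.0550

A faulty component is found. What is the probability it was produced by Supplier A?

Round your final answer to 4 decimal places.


Let A = from Supplier A, D = faulty

Given:
- P(A) = 0.6286, P(B) = 0.3714
- P(D|A) = 0.0243, P(D|B) = 0.0550

Step 1: Find P(D)
P(D) = P(D|A)P(A) + P(D|B)P(B)
     = 0.0243 × 0.6286 + 0.0550 × 0.3714
     = 0.01527498 + 0.02042700
     = 0.03570198

Step 2: Apply Bayes' theorem
P(A|D) = P(D|A)P(A) / P(D)
       = 0.01527498 / 0.03570198
       = 0.4278


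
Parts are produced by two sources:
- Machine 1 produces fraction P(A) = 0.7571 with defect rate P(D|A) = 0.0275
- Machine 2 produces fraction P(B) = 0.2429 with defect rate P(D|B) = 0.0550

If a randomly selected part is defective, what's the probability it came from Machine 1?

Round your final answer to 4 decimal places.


Let A = from Machine 1, D = defective

Given:
- P(A) = 0.7571, P(B) = 0.2429
- P(D|A) = 0.0275, P(D|B) = 0.0550

Step 1: Find P(D)
P(D) = P(D|A)P(A) + P(D|B)P(B)
     = 0.0275 × 0.7571 + 0.0550 × 0.2429
     = 0.02082025 + 0.01335950
     = 0.03417975

Step 2: Apply Bayes' theorem
P(A|D) = P(D|A)P(A) / P(D)
       = 0.02082025 / 0.03417975
       = 0.6091


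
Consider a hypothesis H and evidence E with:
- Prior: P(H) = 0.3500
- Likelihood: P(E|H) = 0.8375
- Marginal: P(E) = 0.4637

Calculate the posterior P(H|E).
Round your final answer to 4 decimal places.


Using Bayes' theorem:

P(H|E) = P(E|H) × P(H) / P(E)
       = 0.8375 × 0.3500 / 0.4637
       = 0.29312500 / 0.4637
       = 0.6321

The evidence strengthens our belief in H.
Prior: 0.3500 → Posterior: 0.6321


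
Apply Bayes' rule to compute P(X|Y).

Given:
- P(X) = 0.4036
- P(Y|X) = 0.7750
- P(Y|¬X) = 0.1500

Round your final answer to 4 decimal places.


Bayes' theorem: P(X|Y) = P(Y|X) × P(X) / P(Y)

Step 1: Calculate P(Y) using law of total probability
P(Y) = P(Y|X)P(X) + P(Y|¬X)P(¬X)
     = 0.7750 × 0.4036 + 0.1500 × 0.5964
     = 0.31279000 + 0.08946000
     = 0.40225000

Step 2: Apply Bayes' theorem
P(X|Y) = P(Y|X) × P(X) / P(Y)
       = 0.31279000 / 0.40225000
       = 0.7776


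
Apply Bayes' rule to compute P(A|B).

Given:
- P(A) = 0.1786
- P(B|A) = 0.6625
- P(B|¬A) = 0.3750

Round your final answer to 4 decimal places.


Bayes' theorem: P(A|B) = P(B|A) × P(A) / P(B)

Step 1: Calculate P(B) using law of total probability
P(B) = P(B|A)P(A) + P(B|¬A)P(¬A)
     = 0.6625 × 0.1786 + 0.3750 × 0.8214
     = 0.11832250 + 0.30802500
     = 0.42634750

Step 2: Apply Bayes' theorem
P(A|B) = P(B|A) × P(A) / P(B)
       = 0.11832250 / 0.42634750
       = 0.2775


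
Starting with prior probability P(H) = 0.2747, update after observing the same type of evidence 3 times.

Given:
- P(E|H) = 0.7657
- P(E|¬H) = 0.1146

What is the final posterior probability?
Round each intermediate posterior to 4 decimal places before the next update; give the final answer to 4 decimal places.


Sequential Bayesian updating:

Initial prior: P(H) = 0.2747

Update 1:
  P(E) = 0.7657 × 0.2747 + 0.1146 × 0.7253 = 0.21033779 + 0.08311938 = 0.29345717
  P(H|E) = 0.21033779 / 0.29345717 = 0.7168

Update 2:
  P(E) = 0.7657 × 0.7168 + 0.1146 × 0.2832 = 0.54885376 + 0.03245472 = 0.58130848
  P(H|E) = 0.54885376 / 0.58130848 = 0.9442

Update 3:
  P(E) = 0.7657 × 0.9442 + 0.1146 × 0.0558 = 0.72297394 + 0.00639468 = 0.72936862
  P(H|E) = 0.72297394 / 0.72936862 = 0.9912

Final posterior: 0.9912


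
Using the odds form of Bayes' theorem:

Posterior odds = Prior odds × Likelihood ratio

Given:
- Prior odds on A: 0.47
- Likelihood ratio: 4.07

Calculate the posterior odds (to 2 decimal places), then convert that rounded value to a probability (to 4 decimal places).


Step 1: Calculate posterior odds
Posterior odds = Prior odds × LR
               = 0.47 × 4.07
               = 1.91

Step 2: Convert to probability
P(A|E) = Posterior odds / (1 + Posterior odds)
       = 1.91 / (1 + 1.91)
       = 1.91 / 2.91
       = 0.6564

The evidence increased P(A) from 0.3197 to 0.6564.


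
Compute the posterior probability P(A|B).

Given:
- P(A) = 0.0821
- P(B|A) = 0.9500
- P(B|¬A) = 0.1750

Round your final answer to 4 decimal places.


Bayes' theorem: P(A|B) = P(B|A) × P(A) / P(B)

Step 1: Calculate P(B) using law of total probability
P(B) = P(B|A)P(A) + P(B|¬A)P(¬A)
     = 0.9500 × 0.0821 + 0.1750 × 0.9179
     = 0.07799500 + 0.16063250
     = 0.23862750

Step 2: Apply Bayes' theorem
P(A|B) = P(B|A) × P(A) / P(B)
       = 0.07799500 / 0.23862750
       = 0.3268


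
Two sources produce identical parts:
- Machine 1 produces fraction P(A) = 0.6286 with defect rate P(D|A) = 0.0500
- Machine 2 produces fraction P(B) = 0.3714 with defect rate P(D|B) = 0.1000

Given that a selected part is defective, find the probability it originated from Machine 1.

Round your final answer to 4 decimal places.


Let A = from Machine 1, D = defective

Given:
- P(A) = 0.6286, P(B) = 0.3714
- P(D|A) = 0.0500, P(D|B) = 0.1000

Step 1: Find P(D)
P(D) = P(D|A)P(A) + P(D|B)P(B)
     = 0.0500 × 0.6286 + 0.1000 × 0.3714
     = 0.03143000 + 0.03714000
     = 0.06857000

Step 2: Apply Bayes' theorem
P(A|D) = P(D|A)P(A) / P(D)
       = 0.03143000 / 0.06857000
       = 0.4584


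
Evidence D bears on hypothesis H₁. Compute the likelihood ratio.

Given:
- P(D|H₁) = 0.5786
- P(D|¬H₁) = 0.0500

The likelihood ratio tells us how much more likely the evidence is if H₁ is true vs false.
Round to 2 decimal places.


Likelihood Ratio (LR) = P(D|H₁) / P(D|¬H₁)

LR = 0.5786 / 0.0500
   = 11.57

The evidence is 11.57 times more likely if H₁ is true than if H₁ is false.
Because LR exceeds 1, D is evidence for H₁.


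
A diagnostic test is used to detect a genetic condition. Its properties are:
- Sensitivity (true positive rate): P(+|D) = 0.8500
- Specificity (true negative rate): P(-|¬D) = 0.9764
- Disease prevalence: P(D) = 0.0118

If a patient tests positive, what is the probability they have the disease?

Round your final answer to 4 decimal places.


Let D = has disease, + = positive test

Given:
- P(D) = 0.0118 (prevalence)
- P(+|D) = 0.8500 (sensitivity)
- P(-|¬D) = 0.9764 (specificity)
- P(+|¬D) = 0.0236 (false positive rate = 1 - specificity)

Step 1: Find P(+)
P(+) = P(+|D)P(D) + P(+|¬D)P(¬D)
     = 0.8500 × 0.0118 + 0.0236 × 0.9882
     = 0.01003000 + 0.02332152
     = 0.03335152

Step 2: Apply Bayes' theorem for P(D|+)
P(D|+) = P(+|D)P(D) / P(+)
       = 0.01003000 / 0.03335152
       = 0.3007


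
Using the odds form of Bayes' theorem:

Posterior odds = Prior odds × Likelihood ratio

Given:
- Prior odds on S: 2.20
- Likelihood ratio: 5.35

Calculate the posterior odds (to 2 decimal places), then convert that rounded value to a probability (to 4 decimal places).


Step 1: Calculate posterior odds
Posterior odds = Prior odds × LR
               = 2.20 × 5.35
               = 11.77

Step 2: Convert to probability
P(S|E) = Posterior odds / (1 + Posterior odds)
       = 11.77 / (1 + 11.77)
       = 11.77 / 12.77
       = 0.9217

The evidence increased P(S) from 0.6875 to 0.9217.


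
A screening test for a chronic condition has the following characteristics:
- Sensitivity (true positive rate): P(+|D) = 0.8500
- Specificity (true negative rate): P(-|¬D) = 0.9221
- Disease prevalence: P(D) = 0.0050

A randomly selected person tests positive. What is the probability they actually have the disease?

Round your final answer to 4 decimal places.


Let D = has disease, + = positive test

Given:
- P(D) = 0.0050 (prevalence)
- P(+|D) = 0.8500 (sensitivity)
- P(-|¬D) = 0.9221 (specificity)
- P(+|¬D) = 0.0779 (false positive rate = 1 - specificity)

Step 1: Find P(+)
P(+) = P(+|D)P(D) + P(+|¬D)P(¬D)
     = 0.8500 × 0.0050 + 0.0779 × 0.9950
     = 0.00425000 + 0.07751050
     = 0.08176050

Step 2: Apply Bayes' theorem for P(D|+)
P(D|+) = P(+|D)P(D) / P(+)
       = 0.00425000 / 0.08176050
       = 0.0520


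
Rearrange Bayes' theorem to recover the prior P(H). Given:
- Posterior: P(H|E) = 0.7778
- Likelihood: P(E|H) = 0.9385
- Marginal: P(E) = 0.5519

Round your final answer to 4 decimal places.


From Bayes' theorem: P(H|E) = P(E|H) × P(H) / P(E)

Rearranging for P(H):
P(H) = P(H|E) × P(E) / P(E|H)
     = 0.7778 × 0.5519 / 0.9385
     = 0.42926782 / 0.9385
     = 0.4574


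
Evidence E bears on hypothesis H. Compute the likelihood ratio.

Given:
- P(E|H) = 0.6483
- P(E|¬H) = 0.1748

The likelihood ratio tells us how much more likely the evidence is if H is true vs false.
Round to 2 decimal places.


Likelihood Ratio (LR) = P(E|H) / P(E|¬H)

LR = 0.6483 / 0.1748
   = 3.71

The evidence is 3.71 times more likely if H is true than if H is false.
Because LR exceeds 1, E is evidence for H.


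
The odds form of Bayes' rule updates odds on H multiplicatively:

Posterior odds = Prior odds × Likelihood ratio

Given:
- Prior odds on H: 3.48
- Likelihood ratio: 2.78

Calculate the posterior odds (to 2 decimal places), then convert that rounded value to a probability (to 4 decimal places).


Step 1: Calculate posterior odds
Posterior odds = Prior odds × LR
               = 3.48 × 2.78
               = 9.67

Step 2: Convert to probability
P(H|E) = Posterior odds / (1 + Posterior odds)
       = 9.67 / (1 + 9.67)
       = 9.67 / 10.67
       = 0.9063

The evidence increased P(H) from 0.7768 to 0.9063.


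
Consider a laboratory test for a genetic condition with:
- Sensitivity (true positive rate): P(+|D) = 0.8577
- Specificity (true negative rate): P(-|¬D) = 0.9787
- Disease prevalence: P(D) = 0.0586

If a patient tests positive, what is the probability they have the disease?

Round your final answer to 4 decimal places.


Let D = has disease, + = positive test

Given:
- P(D) = 0.0586 (prevalence)
- P(+|D) = 0.8577 (sensitivity)
- P(-|¬D) = 0.9787 (specificity)
- P(+|¬D) = 0.0213 (false positive rate = 1 - specificity)

Step 1: Find P(+)
P(+) = P(+|D)P(D) + P(+|¬D)P(¬D)
     = 0.8577 × 0.0586 + 0.0213 × 0.9414
     = 0.05026122 + 0.02005182
     = 0.07031304

Step 2: Apply Bayes' theorem for P(D|+)
P(D|+) = P(+|D)P(D) / P(+)
       = 0.05026122 / 0.07031304
       = 0.7148


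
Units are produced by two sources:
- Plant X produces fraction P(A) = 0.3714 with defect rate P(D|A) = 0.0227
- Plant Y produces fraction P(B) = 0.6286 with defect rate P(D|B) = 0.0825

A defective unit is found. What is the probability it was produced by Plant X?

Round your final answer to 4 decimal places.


Let A = from Plant X, D = defective

Given:
- P(A) = 0.3714, P(B) = 0.6286
- P(D|A) = 0.0227, P(D|B) = 0.0825

Step 1: Find P(D)
P(D) = P(D|A)P(A) + P(D|B)P(B)
     = 0.0227 × 0.3714 + 0.0825 × 0.6286
     = 0.00843078 + 0.05185950
     = 0.06029028

Step 2: Apply Bayes' theorem
P(A|D) = P(D|A)P(A) / P(D)
       = 0.00843078 / 0.06029028
       = 0.1398


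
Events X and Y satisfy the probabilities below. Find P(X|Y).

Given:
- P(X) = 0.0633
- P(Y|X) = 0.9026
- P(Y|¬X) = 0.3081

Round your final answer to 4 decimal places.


Bayes' theorem: P(X|Y) = P(Y|X) × P(X) / P(Y)

Step 1: Calculate P(Y) using law of total probability
P(Y) = P(Y|X)P(X) + P(Y|¬X)P(¬X)
     = 0.9026 × 0.0633 + 0.3081 × 0.9367
     = 0.05713458 + 0.28859727
     = 0.34573185

Step 2: Apply Bayes' theorem
P(X|Y) = P(Y|X) × P(X) / P(Y)
       = 0.05713458 / 0.34573185
       = 0.1653


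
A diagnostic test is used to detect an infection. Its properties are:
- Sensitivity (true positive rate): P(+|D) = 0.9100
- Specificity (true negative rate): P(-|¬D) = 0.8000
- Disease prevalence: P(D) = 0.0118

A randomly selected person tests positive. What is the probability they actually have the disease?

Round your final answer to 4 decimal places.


Let D = has disease, + = positive test

Given:
- P(D) = 0.0118 (prevalence)
- P(+|D) = 0.9100 (sensitivity)
- P(-|¬D) = 0.8000 (specificity)
- P(+|¬D) = 0.2000 (false positive rate = 1 - specificity)

Step 1: Find P(+)
P(+) = P(+|D)P(D) + P(+|¬D)P(¬D)
     = 0.9100 × 0.0118 + 0.2000 × 0.9882
     = 0.01073800 + 0.19764000
     = 0.20837800

Step 2: Apply Bayes' theorem for P(D|+)
P(D|+) = P(+|D)P(D) / P(+)
       = 0.01073800 / 0.20837800
       = 0.0515


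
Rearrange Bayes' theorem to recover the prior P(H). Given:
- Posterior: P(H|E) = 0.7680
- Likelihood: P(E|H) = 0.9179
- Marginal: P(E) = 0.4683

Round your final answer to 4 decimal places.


From Bayes' theorem: P(H|E) = P(E|H) × P(H) / P(E)

Rearranging for P(H):
P(H) = P(H|E) × P(E) / P(E|H)
     = 0.7680 × 0.4683 / 0.9179
     = 0.35965440 / 0.9179
     = 0.3918


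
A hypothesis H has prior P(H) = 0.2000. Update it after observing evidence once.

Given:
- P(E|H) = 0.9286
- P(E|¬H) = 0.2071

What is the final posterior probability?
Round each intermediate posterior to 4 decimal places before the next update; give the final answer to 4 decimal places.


Sequential Bayesian updating:

Initial prior: P(H) = 0.2000

Update 1:
  P(E) = 0.9286 × 0.2000 + 0.2071 × 0.8000 = 0.18572000 + 0.16568000 = 0.35140000
  P(H|E) = 0.18572000 / 0.35140000 = 0.5285

Final posterior: 0.5285


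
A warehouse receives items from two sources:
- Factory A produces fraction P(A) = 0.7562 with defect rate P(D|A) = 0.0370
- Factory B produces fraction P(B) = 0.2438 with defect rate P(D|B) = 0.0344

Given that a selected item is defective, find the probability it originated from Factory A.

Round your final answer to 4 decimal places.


Let A = from Factory A, D = defective

Given:
- P(A) = 0.7562, P(B) = 0.2438
- P(D|A) = 0.0370, P(D|B) = 0.0344

Step 1: Find P(D)
P(D) = P(D|A)P(A) + P(D|B)P(B)
     = 0.0370 × 0.7562 + 0.0344 × 0.2438
     = 0.02797940 + 0.00838672
     = 0.03636612

Step 2: Apply Bayes' theorem
P(A|D) = P(D|A)P(A) / P(D)
       = 0.02797940 / 0.03636612
       = 0.7694


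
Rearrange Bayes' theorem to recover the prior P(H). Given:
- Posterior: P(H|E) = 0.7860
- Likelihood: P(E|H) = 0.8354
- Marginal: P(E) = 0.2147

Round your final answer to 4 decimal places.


From Bayes' theorem: P(H|E) = P(E|H) × P(H) / P(E)

Rearranging for P(H):
P(H) = P(H|E) × P(E) / P(E|H)
     = 0.7860 × 0.2147 / 0.8354
     = 0.16875420 / 0.8354
     = 0.2020


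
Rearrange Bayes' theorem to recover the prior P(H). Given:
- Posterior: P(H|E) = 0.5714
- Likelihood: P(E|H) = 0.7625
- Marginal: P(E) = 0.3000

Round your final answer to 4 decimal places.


From Bayes' theorem: P(H|E) = P(E|H) × P(H) / P(E)

Rearranging for P(H):
P(H) = P(H|E) × P(E) / P(E|H)
     = 0.5714 × 0.3000 / 0.7625
     = 0.17142000 / 0.7625
     = 0.2248


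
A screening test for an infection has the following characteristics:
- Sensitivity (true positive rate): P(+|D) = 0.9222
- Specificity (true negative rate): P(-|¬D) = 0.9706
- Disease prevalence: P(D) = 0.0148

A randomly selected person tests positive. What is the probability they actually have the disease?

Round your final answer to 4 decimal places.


Let D = has disease, + = positive test

Given:
- P(D) = 0.0148 (prevalence)
- P(+|D) = 0.9222 (sensitivity)
- P(-|¬D) = 0.9706 (specificity)
- P(+|¬D) = 0.0294 (false positive rate = 1 - specificity)

Step 1: Find P(+)
P(+) = P(+|D)P(D) + P(+|¬D)P(¬D)
     = 0.9222 × 0.0148 + 0.0294 × 0.9852
     = 0.01364856 + 0.02896488
     = 0.04261344

Step 2: Apply Bayes' theorem for P(D|+)
P(D|+) = P(+|D)P(D) / P(+)
       = 0.01364856 / 0.04261344
       = 0.3203


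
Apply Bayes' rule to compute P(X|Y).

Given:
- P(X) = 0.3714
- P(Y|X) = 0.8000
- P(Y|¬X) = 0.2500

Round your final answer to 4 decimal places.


Bayes' theorem: P(X|Y) = P(Y|X) × P(X) / P(Y)

Step 1: Calculate P(Y) using law of total probability
P(Y) = P(Y|X)P(X) + P(Y|¬X)P(¬X)
     = 0.8000 × 0.3714 + 0.2500 × 0.6286
     = 0.29712000 + 0.15715000
     = 0.45427000

Step 2: Apply Bayes' theorem
P(X|Y) = P(Y|X) × P(X) / P(Y)
       = 0.29712000 / 0.45427000
       = 0.6541


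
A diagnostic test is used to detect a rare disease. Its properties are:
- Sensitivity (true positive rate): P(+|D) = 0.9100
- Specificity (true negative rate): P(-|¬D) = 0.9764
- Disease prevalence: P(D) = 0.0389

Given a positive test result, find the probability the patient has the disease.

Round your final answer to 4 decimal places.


Let D = has disease, + = positive test

Given:
- P(D) = 0.0389 (prevalence)
- P(+|D) = 0.9100 (sensitivity)
- P(-|¬D) = 0.9764 (specificity)
- P(+|¬D) = 0.0236 (false positive rate = 1 - specificity)

Step 1: Find P(+)
P(+) = P(+|D)P(D) + P(+|¬D)P(¬D)
     = 0.9100 × 0.0389 + 0.0236 × 0.9611
     = 0.03539900 + 0.02268196
     = 0.05808096

Step 2: Apply Bayes' theorem for P(D|+)
P(D|+) = P(+|D)P(D) / P(+)
       = 0.03539900 / 0.05808096
       = 0.6095


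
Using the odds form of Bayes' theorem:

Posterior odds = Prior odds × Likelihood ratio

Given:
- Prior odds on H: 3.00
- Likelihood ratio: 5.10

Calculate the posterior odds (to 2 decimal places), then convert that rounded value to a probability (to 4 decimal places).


Step 1: Calculate posterior odds
Posterior odds = Prior odds × LR
               = 3.00 × 5.10
               = 15.30

Step 2: Convert to probability
P(H|E) = Posterior odds / (1 + Posterior odds)
       = 15.30 / (1 + 15.30)
       = 15.30 / 16.30
       = 0.9387

The evidence increased P(H) from 0.7500 to 0.9387.


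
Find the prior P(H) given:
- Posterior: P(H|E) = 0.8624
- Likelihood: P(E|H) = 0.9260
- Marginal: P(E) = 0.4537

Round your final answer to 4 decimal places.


From Bayes' theorem: P(H|E) = P(E|H) × P(H) / P(E)

Rearranging for P(H):
P(H) = P(H|E) × P(E) / P(E|H)
     = 0.8624 × 0.4537 / 0.9260
     = 0.39127088 / 0.9260
     = 0.4225


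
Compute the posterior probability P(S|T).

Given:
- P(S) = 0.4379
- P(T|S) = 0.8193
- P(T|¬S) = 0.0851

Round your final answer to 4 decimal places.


Bayes' theorem: P(S|T) = P(T|S) × P(S) / P(T)

Step 1: Calculate P(T) using law of total probability
P(T) = P(T|S)P(S) + P(T|¬S)P(¬S)
     = 0.8193 × 0.4379 + 0.0851 × 0.5621
     = 0.35877147 + 0.04783471
     = 0.40660618

Step 2: Apply Bayes' theorem
P(S|T) = P(T|S) × P(S) / P(T)
       = 0.35877147 / 0.40660618
       = 0.8824


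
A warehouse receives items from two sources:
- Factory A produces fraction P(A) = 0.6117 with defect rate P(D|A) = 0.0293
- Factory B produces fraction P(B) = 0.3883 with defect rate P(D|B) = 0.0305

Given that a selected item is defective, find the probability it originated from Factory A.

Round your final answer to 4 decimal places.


Let A = from Factory A, D = defective

Given:
- P(A) = 0.6117, P(B) = 0.3883
- P(D|A) = 0.0293, P(D|B) = 0.0305

Step 1: Find P(D)
P(D) = P(D|A)P(A) + P(D|B)P(B)
     = 0.0293 × 0.6117 + 0.0305 × 0.3883
     = 0.01792281 + 0.01184315
     = 0.02976596

Step 2: Apply Bayes' theorem
P(A|D) = P(D|A)P(A) / P(D)
       = 0.01792281 / 0.02976596
       = 0.6021


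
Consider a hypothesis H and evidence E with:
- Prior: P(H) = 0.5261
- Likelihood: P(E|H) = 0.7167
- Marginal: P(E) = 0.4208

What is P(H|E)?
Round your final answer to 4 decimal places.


Using Bayes' theorem:

P(H|E) = P(E|H) × P(H) / P(E)
       = 0.7167 × 0.5261 / 0.4208
       = 0.37705587 / 0.4208
       = 0.8960

The evidence strengthens our belief in H.
Prior: 0.5261 → Posterior: 0.8960


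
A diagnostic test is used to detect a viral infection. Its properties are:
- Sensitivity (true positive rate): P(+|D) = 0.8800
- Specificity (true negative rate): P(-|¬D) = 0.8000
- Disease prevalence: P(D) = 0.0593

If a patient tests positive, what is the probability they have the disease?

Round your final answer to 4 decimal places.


Let D = has disease, + = positive test

Given:
- P(D) = 0.0593 (prevalence)
- P(+|D) = 0.8800 (sensitivity)
- P(-|¬D) = 0.8000 (specificity)
- P(+|¬D) = 0.2000 (false positive rate = 1 - specificity)

Step 1: Find P(+)
P(+) = P(+|D)P(D) + P(+|¬D)P(¬D)
     = 0.8800 × 0.0593 + 0.2000 × 0.9407
     = 0.05218400 + 0.18814000
     = 0.24032400

Step 2: Apply Bayes' theorem for P(D|+)
P(D|+) = P(+|D)P(D) / P(+)
       = 0.05218400 / 0.24032400
       = 0.2171


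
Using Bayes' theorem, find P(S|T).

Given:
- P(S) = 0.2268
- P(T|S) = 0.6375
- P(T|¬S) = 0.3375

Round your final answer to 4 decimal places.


Bayes' theorem: P(S|T) = P(T|S) × P(S) / P(T)

Step 1: Calculate P(T) using law of total probability
P(T) = P(T|S)P(S) + P(T|¬S)P(¬S)
     = 0.6375 × 0.2268 + 0.3375 × 0.7732
     = 0.14458500 + 0.26095500
     = 0.40554000

Step 2: Apply Bayes' theorem
P(S|T) = P(T|S) × P(S) / P(T)
       = 0.14458500 / 0.40554000
       = 0.3565


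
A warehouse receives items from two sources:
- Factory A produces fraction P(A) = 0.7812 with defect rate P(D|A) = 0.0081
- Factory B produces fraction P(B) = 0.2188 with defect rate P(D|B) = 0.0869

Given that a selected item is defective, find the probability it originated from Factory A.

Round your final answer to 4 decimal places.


Let A = from Factory A, D = defective

Given:
- P(A) = 0.7812, P(B) = 0.2188
- P(D|A) = 0.0081, P(D|B) = 0.0869

Step 1: Find P(D)
P(D) = P(D|A)P(A) + P(D|B)P(B)
     = 0.0081 × 0.7812 + 0.0869 × 0.2188
     = 0.00632772 + 0.01901372
     = 0.02534144

Step 2: Apply Bayes' theorem
P(A|D) = P(D|A)P(A) / P(D)
       = 0.00632772 / 0.02534144
       = 0.2497


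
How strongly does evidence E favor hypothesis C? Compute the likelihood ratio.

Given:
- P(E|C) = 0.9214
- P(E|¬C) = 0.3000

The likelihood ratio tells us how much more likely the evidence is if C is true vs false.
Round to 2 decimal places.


Likelihood Ratio (LR) = P(E|C) / P(E|¬C)

LR = 0.9214 / 0.3000
   = 3.07

The evidence is 3.07 times more likely if C is true than if C is false.
Because LR exceeds 1, E is evidence for C.


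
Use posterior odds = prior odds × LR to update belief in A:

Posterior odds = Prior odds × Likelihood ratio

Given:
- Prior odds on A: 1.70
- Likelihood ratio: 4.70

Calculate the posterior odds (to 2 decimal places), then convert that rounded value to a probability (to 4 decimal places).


Step 1: Calculate posterior odds
Posterior odds = Prior odds × LR
               = 1.70 × 4.70
               = 7.99

Step 2: Convert to probability
P(A|E) = Posterior odds / (1 + Posterior odds)
       = 7.99 / (1 + 7.99)
       = 7.99 / 8.99
       = 0.8888

The evidence increased P(A) from 0.6296 to 0.8888.


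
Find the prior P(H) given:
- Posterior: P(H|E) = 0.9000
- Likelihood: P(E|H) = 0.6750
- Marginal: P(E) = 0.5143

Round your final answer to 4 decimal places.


From Bayes' theorem: P(H|E) = P(E|H) × P(H) / P(E)

Rearranging for P(H):
P(H) = P(H|E) × P(E) / P(E|H)
     = 0.9000 × 0.5143 / 0.6750
     = 0.46287000 / 0.6750
     = 0.6857


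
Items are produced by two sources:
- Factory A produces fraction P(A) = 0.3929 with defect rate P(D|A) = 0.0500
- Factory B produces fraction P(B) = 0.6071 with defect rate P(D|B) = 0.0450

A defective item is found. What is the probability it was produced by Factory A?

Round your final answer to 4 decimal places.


Let A = from Factory A, D = defective

Given:
- P(A) = 0.3929, P(B) = 0.6071
- P(D|A) = 0.0500, P(D|B) = 0.0450

Step 1: Find P(D)
P(D) = P(D|A)P(A) + P(D|B)P(B)
     = 0.0500 × 0.3929 + 0.0450 × 0.6071
     = 0.01964500 + 0.02731950
     = 0.04696450

Step 2: Apply Bayes' theorem
P(A|D) = P(D|A)P(A) / P(D)
       = 0.01964500 / 0.04696450
       = 0.4183


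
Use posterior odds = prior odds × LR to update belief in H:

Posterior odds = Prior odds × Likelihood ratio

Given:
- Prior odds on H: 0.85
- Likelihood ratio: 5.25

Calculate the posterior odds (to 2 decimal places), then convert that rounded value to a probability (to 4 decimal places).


Step 1: Calculate posterior odds
Posterior odds = Prior odds × LR
               = 0.85 × 5.25
               = 4.46

Step 2: Convert to probability
P(H|E) = Posterior odds / (1 + Posterior odds)
       = 4.46 / (1 + 4.46)
       = 4.46 / 5.46
       = 0.8168

The evidence increased P(H) from 0.4595 to 0.8168.


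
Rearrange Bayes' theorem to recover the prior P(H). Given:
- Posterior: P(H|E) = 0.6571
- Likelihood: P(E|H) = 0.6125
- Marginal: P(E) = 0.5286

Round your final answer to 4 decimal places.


From Bayes' theorem: P(H|E) = P(E|H) × P(H) / P(E)

Rearranging for P(H):
P(H) = P(H|E) × P(E) / P(E|H)
     = 0.6571 × 0.5286 / 0.6125
     = 0.34734306 / 0.6125
     = 0.5671
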